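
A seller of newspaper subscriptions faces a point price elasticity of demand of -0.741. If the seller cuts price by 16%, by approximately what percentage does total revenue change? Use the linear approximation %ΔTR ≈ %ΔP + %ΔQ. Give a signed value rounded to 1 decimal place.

%ΔQ ≈ Ed × %ΔP = (-0.741) × (-16%) = +11.8560%
%ΔTR ≈ %ΔP + %ΔQ = (-16%) + (+11.8560%) = -4.1440%

-4.1%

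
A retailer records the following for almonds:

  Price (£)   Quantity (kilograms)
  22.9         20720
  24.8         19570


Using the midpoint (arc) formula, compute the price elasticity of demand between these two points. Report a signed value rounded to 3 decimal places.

%ΔQ = (19570 − 20720) / [(20720 + 19570)/2] = -1150/20145 = -0.057086…
%ΔP = (24.8 − 22.9) / [(22.9 + 24.8)/2] = 1.9/23.85 = 0.079664…
Arc Ed = %ΔQ / %ΔP = (-1150/20145) / (1.9/23.85) = -0.71658…

-0.717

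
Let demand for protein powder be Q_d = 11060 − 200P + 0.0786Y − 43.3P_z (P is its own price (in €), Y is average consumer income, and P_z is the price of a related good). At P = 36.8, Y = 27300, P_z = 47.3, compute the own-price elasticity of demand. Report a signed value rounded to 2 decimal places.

At the given values, Q_d = 11060 − 200(36.8) + 0.0786(27300) − 43.3(47.3) = 3797.69.
∂Q_d/∂P = −200.
E = (-200) × (36.8/3797.69) = -1.9380…

-1.94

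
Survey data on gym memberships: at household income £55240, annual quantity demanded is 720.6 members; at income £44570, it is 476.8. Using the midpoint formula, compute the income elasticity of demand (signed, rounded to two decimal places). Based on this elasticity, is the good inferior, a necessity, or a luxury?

1.90; luxury

%ΔQ = (476.8 − 720.6)/[( 720.6 + 476.8)/2] = -243.8/598.7 = -0.407215…
%ΔIncome = (44570 − 55240)/[( 55240 + 44570)/2] = -10670/49905 = -0.213806…
E_income = (-243.8/598.7) / (-10670/49905) = 1.9046…
E_income > 1 ⇒ normal good, luxury.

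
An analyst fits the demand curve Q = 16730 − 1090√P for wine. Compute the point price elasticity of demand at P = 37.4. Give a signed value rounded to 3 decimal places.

dQ/dP = −1090/(2√P) = -89.117. At P = 37.4, Q = 10064.
Ed = (dQ/dP)·(P/Q) = (-89.117) × (37.4/10064) = -0.33117…

-0.331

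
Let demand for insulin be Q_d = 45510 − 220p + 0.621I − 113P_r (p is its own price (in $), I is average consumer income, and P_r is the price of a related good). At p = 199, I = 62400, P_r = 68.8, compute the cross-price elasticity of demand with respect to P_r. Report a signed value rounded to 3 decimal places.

At the given values, Q_d = 45510 − 220(199) + 0.621(62400) − 113(68.8) = 32706.
∂Q_d/∂P_r = -113.
E = (-113) × (68.8/32706) = -0.23770…

-0.238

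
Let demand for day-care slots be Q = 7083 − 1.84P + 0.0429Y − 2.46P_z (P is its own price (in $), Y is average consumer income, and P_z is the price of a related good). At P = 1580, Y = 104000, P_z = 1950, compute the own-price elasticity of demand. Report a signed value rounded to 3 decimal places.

-0.757

At the given values, Q = 7083 − 1.84(1580) + 0.0429(104000) − 2.46(1950) = 3840.4.
∂Q/∂P = −1.84.
E = (-1.84) × (1580/3840.4) = -0.75700…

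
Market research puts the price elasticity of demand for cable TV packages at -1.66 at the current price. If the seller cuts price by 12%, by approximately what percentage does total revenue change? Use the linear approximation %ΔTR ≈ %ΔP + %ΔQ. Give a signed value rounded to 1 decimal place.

%ΔQ ≈ Ed × %ΔP = (-1.66) × (-12%) = +19.9200%
%ΔTR ≈ %ΔP + %ΔQ = (-12%) + (+19.9200%) = +7.9200%

+7.9%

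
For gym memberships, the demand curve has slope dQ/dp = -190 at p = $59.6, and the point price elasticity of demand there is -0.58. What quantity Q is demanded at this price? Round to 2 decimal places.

Ed = (dQ/dp)·(p/Q) ⇒ Q = (dQ/dp)·p/Ed = (-190)·59.6/(-0.58) = 19524.1379…

19524.14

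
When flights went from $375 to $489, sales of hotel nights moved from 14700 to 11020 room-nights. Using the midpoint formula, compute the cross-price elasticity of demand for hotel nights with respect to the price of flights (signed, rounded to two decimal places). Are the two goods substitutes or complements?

-1.08; complements

%ΔQ_{hotel nights} = (11020 − 14700)/avg = -3680/12860 = -0.286158…
%ΔP_{flights} = (489 − 375)/avg = 114/432 = 0.263888…
E_cross = (-3680/12860) / (114/432) = -1.0843…
E_cross < 0 ⇒ the goods are complements.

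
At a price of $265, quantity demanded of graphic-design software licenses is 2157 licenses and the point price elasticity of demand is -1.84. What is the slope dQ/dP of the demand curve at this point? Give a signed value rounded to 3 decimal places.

Ed = (dQ/dP)·(P/Q) ⇒ dQ/dP = Ed·Q/P = (-1.84)·2157/265 = -14.97690…

-14.977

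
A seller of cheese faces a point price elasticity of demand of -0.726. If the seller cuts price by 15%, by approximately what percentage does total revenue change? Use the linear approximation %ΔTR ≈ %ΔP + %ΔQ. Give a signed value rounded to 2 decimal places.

-4.11%

%ΔQ ≈ Ed × %ΔP = (-0.726) × (-15%) = +10.8900%
%ΔTR ≈ %ΔP + %ΔQ = (-15%) + (+10.8900%) = -4.1100%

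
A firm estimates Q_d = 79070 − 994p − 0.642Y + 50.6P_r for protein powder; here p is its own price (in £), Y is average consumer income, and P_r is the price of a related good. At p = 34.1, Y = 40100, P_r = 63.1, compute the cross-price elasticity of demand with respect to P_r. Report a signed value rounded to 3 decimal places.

At the given values, Q_d = 79070 − 994(34.1) − 0.642(40100) + 50.6(63.1) = 22623.26.
∂Q_d/∂P_r = 50.6.
E = (50.6) × (63.1/22623.26) = 0.14113…

0.141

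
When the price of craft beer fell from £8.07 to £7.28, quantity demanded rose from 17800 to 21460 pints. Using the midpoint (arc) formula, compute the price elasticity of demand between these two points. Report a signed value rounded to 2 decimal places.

-1.81

%ΔQ = (21460 − 17800) / [(17800 + 21460)/2] = 3660/19630 = 0.186449…
%ΔP = (7.28 − 8.07) / [(8.07 + 7.28)/2] = -0.79/7.675 = -0.102931…
Arc Ed = %ΔQ / %ΔP = (3660/19630) / (-0.79/7.675) = -1.8113…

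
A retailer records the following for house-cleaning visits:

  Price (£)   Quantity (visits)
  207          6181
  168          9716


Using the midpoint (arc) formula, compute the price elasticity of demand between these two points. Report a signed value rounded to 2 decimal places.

-2.14

%ΔQ = (9716 − 6181) / [(6181 + 9716)/2] = 3535/7948.5 = 0.444738…
%ΔP = (168 − 207) / [(207 + 168)/2] = -39/187.5 = -0.208
Arc Ed = %ΔQ / %ΔP = (3535/7948.5) / (-39/187.5) = -2.1381…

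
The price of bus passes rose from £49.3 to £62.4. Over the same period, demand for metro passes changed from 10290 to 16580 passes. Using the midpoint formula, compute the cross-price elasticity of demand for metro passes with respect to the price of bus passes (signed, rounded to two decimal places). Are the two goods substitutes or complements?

2.00; substitutes

%ΔQ_{metro passes} = (16580 − 10290)/avg = 6290/13435 = 0.468180…
%ΔP_{bus passes} = (62.4 − 49.3)/avg = 13.1/55.85 = 0.234556…
E_cross = (6290/13435) / (13.1/55.85) = 1.9960…
E_cross > 0 ⇒ the goods are substitutes.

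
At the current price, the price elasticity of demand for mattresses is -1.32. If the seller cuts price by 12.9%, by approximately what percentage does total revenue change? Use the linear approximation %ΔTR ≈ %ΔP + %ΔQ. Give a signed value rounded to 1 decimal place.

%ΔQ ≈ Ed × %ΔP = (-1.32) × (-12.9%) = +17.0280%
%ΔTR ≈ %ΔP + %ΔQ = (-12.9%) + (+17.0280%) = +4.1280%

+4.1%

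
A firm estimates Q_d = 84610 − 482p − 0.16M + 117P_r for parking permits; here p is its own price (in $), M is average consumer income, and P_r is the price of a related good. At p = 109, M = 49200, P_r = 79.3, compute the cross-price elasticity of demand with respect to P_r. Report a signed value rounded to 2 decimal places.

At the given values, Q_d = 84610 − 482(109) − 0.16(49200) + 117(79.3) = 33478.1.
∂Q_d/∂P_r = 117.
E = (117) × (79.3/33478.1) = 0.2771…

0.28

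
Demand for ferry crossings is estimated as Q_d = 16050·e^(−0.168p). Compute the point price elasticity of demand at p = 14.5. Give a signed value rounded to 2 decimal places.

dQ_d/dp = −0.168·Q_d = -235.962. At p = 14.5, Q_d = 1404.54.
Ed = (dQ_d/dp)·(p/Q_d) = (-235.962) × (14.5/1404.54) = -2.436

-2.44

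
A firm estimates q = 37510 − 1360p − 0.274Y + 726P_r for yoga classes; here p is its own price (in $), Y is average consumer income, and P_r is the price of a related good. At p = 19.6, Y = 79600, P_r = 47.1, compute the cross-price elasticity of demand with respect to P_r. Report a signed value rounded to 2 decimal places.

1.47

At the given values, q = 37510 − 1360(19.6) − 0.274(79600) + 726(47.1) = 23238.2.
∂q/∂P_r = 726.
E = (726) × (47.1/23238.2) = 1.4714…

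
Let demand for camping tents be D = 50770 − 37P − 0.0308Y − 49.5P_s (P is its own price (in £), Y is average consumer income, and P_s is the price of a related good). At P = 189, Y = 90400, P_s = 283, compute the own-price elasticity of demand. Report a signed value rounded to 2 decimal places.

-0.26

At the given values, D = 50770 − 37(189) − 0.0308(90400) − 49.5(283) = 26984.18.
∂D/∂P = −37.
E = (-37) × (189/26984.18) = -0.2591…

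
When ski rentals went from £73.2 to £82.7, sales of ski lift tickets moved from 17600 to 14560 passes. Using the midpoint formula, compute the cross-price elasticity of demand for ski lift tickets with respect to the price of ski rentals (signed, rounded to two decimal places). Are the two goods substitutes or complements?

-1.55; complements

%ΔQ_{ski lift tickets} = (14560 − 17600)/avg = -3040/16080 = -0.189054…
%ΔP_{ski rentals} = (82.7 − 73.2)/avg = 9.5/77.95 = 0.121872…
E_cross = (-3040/16080) / (9.5/77.95) = -1.5512…
E_cross < 0 ⇒ the goods are complements.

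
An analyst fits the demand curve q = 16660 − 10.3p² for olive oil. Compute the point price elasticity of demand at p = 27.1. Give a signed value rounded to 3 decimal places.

-1.663

dq/dp = −2·10.3·p = -558.26. At p = 27.1, q = 9095.577.
Ed = (dq/dp)·(p/q) = (-558.26) × (27.1/9095.577) = -1.66331…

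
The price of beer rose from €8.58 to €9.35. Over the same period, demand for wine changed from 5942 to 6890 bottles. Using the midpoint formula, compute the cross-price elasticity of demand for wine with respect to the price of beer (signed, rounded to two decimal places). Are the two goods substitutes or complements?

1.72; substitutes

%ΔQ_{wine} = (6890 − 5942)/avg = 948/6416 = 0.147755…
%ΔP_{beer} = (9.35 − 8.58)/avg = 0.77/8.965 = 0.085889…
E_cross = (948/6416) / (0.77/8.965) = 1.7202…
E_cross > 0 ⇒ the goods are substitutes.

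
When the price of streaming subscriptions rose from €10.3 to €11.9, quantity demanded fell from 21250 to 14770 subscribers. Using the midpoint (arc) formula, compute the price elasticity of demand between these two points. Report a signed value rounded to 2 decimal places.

%ΔQ = (14770 − 21250) / [(21250 + 14770)/2] = -6480/18010 = -0.359800…
%ΔP = (11.9 − 10.3) / [(10.3 + 11.9)/2] = 1.6/11.1 = 0.144144…
Arc Ed = %ΔQ / %ΔP = (-6480/18010) / (1.6/11.1) = -2.4961…

-2.50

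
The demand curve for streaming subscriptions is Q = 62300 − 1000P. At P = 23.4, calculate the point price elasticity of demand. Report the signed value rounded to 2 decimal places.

-0.60

dQ/dP = −1000. At P = 23.4, Q = 62300 − 1000(23.4) = 38900.
Ed = (dQ/dP)·(P/Q) = −1000 × (23.4/38900) = -0.6015…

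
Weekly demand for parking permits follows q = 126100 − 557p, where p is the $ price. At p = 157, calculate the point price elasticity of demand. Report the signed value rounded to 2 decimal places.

dq/dp = −557. At p = 157, q = 126100 − 557(157) = 38651.
Ed = (dq/dp)·(p/q) = −557 × (157/38651) = -2.2625…

-2.26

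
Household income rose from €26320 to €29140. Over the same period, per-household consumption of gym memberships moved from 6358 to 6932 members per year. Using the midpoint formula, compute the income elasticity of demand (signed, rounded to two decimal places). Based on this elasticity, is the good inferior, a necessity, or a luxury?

%ΔQ = (6932 − 6358)/[( 6358 + 6932)/2] = 574/6645 = 0.086380…
%ΔIncome = (29140 − 26320)/[( 26320 + 29140)/2] = 2820/27730 = 0.101694…
E_income = (574/6645) / (2820/27730) = 0.8494…
0 < E_income < 1 ⇒ normal good, necessity.

0.85; necessity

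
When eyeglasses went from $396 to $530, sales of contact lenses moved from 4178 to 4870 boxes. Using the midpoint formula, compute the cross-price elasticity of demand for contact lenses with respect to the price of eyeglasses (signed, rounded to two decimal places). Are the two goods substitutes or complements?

0.53; substitutes

%ΔQ_{contact lenses} = (4870 − 4178)/avg = 692/4524 = 0.152961…
%ΔP_{eyeglasses} = (530 − 396)/avg = 134/463 = 0.289416…
E_cross = (692/4524) / (134/463) = 0.5285…
E_cross > 0 ⇒ the goods are substitutes.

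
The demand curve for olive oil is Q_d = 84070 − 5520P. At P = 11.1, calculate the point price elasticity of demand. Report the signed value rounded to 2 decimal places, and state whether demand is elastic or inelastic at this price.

dQ_d/dP = −5520. At P = 11.1, Q_d = 84070 − 5520(11.1) = 22798.
Ed = (dQ_d/dP)·(P/Q_d) = −5520 × (11.1/22798) = -2.6876…
|Ed| = 2.69 > 1, so demand is elastic.

-2.69; elastic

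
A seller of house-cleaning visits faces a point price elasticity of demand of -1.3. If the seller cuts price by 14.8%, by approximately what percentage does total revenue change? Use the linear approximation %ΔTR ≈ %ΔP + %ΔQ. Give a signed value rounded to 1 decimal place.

+4.4%

%ΔQ ≈ Ed × %ΔP = (-1.3) × (-14.8%) = +19.2400%
%ΔTR ≈ %ΔP + %ΔQ = (-14.8%) + (+19.2400%) = +4.4400%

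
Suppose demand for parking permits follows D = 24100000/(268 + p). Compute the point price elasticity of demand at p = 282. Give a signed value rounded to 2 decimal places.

-0.51

dD/dp = −24100000/(268 + p)² = -79.6694. At p = 282, D = 43818.2.
Ed = (dD/dp)·(p/D) = (-79.6694) × (282/43818.2) = -0.5127…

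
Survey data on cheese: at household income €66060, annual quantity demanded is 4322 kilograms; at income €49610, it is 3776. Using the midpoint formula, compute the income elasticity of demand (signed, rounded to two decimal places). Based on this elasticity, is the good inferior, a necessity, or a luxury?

%ΔQ = (3776 − 4322)/[( 4322 + 3776)/2] = -546/4049 = -0.134848…
%ΔIncome = (49610 − 66060)/[( 66060 + 49610)/2] = -16450/57835 = -0.284429…
E_income = (-546/4049) / (-16450/57835) = 0.4740…
0 < E_income < 1 ⇒ normal good, necessity.

0.47; necessity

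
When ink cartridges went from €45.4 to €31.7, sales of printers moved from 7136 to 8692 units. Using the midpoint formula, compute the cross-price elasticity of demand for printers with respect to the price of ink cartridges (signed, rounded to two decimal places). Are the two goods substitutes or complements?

%ΔQ_{printers} = (8692 − 7136)/avg = 1556/7914 = 0.196613…
%ΔP_{ink cartridges} = (31.7 − 45.4)/avg = -13.7/38.55 = -0.355382…
E_cross = (1556/7914) / (-13.7/38.55) = -0.5532…
E_cross < 0 ⇒ the goods are complements.

-0.55; complements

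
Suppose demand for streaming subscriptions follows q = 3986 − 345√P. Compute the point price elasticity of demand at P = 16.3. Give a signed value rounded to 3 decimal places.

dq/dP = −345/(2√P) = -42.7263. At P = 16.3, q = 2593.12.
Ed = (dq/dP)·(P/q) = (-42.7263) × (16.3/2593.12) = -0.26857…

-0.269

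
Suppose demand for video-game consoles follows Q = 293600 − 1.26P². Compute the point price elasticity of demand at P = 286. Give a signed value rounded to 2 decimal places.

dQ/dP = −2·1.26·P = -720.72. At P = 286, Q = 190537.04.
Ed = (dQ/dP)·(P/Q) = (-720.72) × (286/190537.04) = -1.0818…

-1.08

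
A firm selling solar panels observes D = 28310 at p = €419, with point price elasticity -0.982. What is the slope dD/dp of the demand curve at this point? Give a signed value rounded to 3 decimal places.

-66.349

Ed = (dD/dp)·(p/D) ⇒ dD/dp = Ed·D/p = (-0.982)·28310/419 = -66.34945…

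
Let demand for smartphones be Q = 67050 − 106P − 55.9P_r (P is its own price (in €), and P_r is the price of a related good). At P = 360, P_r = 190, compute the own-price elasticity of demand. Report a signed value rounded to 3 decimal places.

At the given values, Q = 67050 − 106(360) − 55.9(190) = 18269.
∂Q/∂P = −106.
E = (-106) × (360/18269) = -2.08878…

-2.089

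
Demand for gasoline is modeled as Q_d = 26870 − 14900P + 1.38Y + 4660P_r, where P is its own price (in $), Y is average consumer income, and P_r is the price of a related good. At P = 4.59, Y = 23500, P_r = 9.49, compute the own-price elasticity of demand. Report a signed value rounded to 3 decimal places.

At the given values, Q_d = 26870 − 14900(4.59) + 1.38(23500) + 4660(9.49) = 35132.4.
∂Q_d/∂P = −14900.
E = (-14900) × (4.59/35132.4) = -1.94666…

-1.947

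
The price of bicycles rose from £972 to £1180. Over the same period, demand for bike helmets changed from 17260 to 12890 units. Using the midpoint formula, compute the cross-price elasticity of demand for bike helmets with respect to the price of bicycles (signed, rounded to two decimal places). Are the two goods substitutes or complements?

%ΔQ_{bike helmets} = (12890 − 17260)/avg = -4370/15075 = -0.289883…
%ΔP_{bicycles} = (1180 − 972)/avg = 208/1076 = 0.193308…
E_cross = (-4370/15075) / (208/1076) = -1.4995…
E_cross < 0 ⇒ the goods are complements.

-1.50; complements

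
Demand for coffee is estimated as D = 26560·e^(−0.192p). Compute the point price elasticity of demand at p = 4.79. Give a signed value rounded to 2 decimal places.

dD/dp = −0.192·D = -2032.91. At p = 4.79, D = 10588.1.
Ed = (dD/dp)·(p/D) = (-2032.91) × (4.79/10588.1) = -0.9196…

-0.92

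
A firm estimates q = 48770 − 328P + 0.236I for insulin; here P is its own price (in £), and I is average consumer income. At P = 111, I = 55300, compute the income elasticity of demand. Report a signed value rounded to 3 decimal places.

At the given values, q = 48770 − 328(111) + 0.236(55300) = 25412.8.
∂q/∂I = 0.236.
E = (0.236) × (55300/25412.8) = 0.51355…

0.514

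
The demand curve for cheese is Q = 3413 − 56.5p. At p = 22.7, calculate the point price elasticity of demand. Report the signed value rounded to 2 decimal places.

dQ/dp = −56.5. At p = 22.7, Q = 3413 − 56.5(22.7) = 2130.45.
Ed = (dQ/dp)·(p/Q) = −56.5 × (22.7/2130.45) = -0.6020…

-0.60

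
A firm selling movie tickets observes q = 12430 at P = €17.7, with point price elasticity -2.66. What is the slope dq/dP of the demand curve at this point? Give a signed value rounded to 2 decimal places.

Ed = (dq/dP)·(P/q) ⇒ dq/dP = Ed·q/P = (-2.66)·12430/17.7 = -1868.0112…

-1868.01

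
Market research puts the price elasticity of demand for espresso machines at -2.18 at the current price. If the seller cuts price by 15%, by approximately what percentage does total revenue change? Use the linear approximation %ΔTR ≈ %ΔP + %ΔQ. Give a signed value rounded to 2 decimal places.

%ΔQ ≈ Ed × %ΔP = (-2.18) × (-15%) = +32.7000%
%ΔTR ≈ %ΔP + %ΔQ = (-15%) + (+32.7000%) = +17.7000%

+17.70%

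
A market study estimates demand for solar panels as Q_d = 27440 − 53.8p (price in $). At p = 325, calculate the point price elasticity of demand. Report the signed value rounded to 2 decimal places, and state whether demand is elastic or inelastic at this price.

-1.76; elastic

dQ_d/dp = −53.8. At p = 325, Q_d = 27440 − 53.8(325) = 9955.
Ed = (dQ_d/dp)·(p/Q_d) = −53.8 × (325/9955) = -1.7564…
|Ed| = 1.76 > 1, so demand is elastic.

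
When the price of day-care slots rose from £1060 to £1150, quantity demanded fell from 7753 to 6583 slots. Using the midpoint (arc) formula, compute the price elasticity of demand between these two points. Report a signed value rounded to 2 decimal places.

%ΔQ = (6583 − 7753) / [(7753 + 6583)/2] = -1170/7168 = -0.163225…
%ΔP = (1150 − 1060) / [(1060 + 1150)/2] = 90/1105 = 0.081447…
Arc Ed = %ΔQ / %ΔP = (-1170/7168) / (90/1105) = -2.0040…

-2.00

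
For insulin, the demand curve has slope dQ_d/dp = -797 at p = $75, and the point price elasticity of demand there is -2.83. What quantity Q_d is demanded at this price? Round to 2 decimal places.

21121.91

Ed = (dQ_d/dp)·(p/Q_d) ⇒ Q_d = (dQ_d/dp)·p/Ed = (-797)·75/(-2.83) = 21121.9081…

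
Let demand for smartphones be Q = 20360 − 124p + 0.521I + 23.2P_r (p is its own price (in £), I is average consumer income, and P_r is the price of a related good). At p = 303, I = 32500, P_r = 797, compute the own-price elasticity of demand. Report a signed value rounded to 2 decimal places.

-2.06

At the given values, Q = 20360 − 124(303) + 0.521(32500) + 23.2(797) = 18210.9.
∂Q/∂p = −124.
E = (-124) × (303/18210.9) = -2.0631…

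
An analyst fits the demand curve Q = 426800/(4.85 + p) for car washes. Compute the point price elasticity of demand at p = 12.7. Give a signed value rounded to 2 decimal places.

-0.72

dQ/dp = −426800/(4.85 + p)² = -1385.7. At p = 12.7, Q = 24319.1.
Ed = (dQ/dp)·(p/Q) = (-1385.7) × (12.7/24319.1) = -0.7236…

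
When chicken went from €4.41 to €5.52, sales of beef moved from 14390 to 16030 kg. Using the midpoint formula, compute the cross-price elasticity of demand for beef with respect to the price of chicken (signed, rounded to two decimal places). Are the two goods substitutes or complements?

0.48; substitutes

%ΔQ_{beef} = (16030 − 14390)/avg = 1640/15210 = 0.107823…
%ΔP_{chicken} = (5.52 − 4.41)/avg = 1.11/4.965 = 0.223564…
E_cross = (1640/15210) / (1.11/4.965) = 0.4822…
E_cross > 0 ⇒ the goods are substitutes.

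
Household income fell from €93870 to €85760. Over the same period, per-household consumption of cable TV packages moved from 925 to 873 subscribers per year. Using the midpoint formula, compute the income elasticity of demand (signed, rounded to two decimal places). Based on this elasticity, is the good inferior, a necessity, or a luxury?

0.64; necessity

%ΔQ = (873 − 925)/[( 925 + 873)/2] = -52/899 = -0.057842…
%ΔIncome = (85760 − 93870)/[( 93870 + 85760)/2] = -8110/89815 = -0.090296…
E_income = (-52/899) / (-8110/89815) = 0.6405…
0 < E_income < 1 ⇒ normal good, necessity.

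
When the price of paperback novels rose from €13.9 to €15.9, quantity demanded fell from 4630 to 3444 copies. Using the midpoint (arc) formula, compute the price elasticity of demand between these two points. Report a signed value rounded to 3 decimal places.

-2.189

%ΔQ = (3444 − 4630) / [(4630 + 3444)/2] = -1186/4037 = -0.293782…
%ΔP = (15.9 − 13.9) / [(13.9 + 15.9)/2] = 2/14.9 = 0.134228…
Arc Ed = %ΔQ / %ΔP = (-1186/4037) / (2/14.9) = -2.18867…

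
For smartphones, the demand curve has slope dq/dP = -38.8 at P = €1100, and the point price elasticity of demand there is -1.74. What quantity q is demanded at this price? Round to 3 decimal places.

Ed = (dq/dP)·(P/q) ⇒ q = (dq/dP)·P/Ed = (-38.8)·1100/(-1.74) = 24528.73563…

24528.736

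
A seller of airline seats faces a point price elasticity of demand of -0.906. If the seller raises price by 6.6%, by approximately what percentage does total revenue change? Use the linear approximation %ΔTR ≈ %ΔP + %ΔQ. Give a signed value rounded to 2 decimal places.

%ΔQ ≈ Ed × %ΔP = (-0.906) × (+6.6%) = -5.9796%
%ΔTR ≈ %ΔP + %ΔQ = (+6.6%) + (-5.9796%) = +0.6204%

+0.62%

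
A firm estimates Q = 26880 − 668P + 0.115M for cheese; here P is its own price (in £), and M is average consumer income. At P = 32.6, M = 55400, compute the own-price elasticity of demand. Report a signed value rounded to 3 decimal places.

At the given values, Q = 26880 − 668(32.6) + 0.115(55400) = 11474.2.
∂Q/∂P = −668.
E = (-668) × (32.6/11474.2) = -1.89789…

-1.898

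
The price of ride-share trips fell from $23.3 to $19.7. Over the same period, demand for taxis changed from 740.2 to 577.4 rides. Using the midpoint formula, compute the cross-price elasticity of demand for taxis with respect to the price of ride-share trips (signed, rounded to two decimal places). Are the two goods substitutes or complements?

%ΔQ_{taxis} = (577.4 − 740.2)/avg = -162.8/658.8 = -0.247115…
%ΔP_{ride-share trips} = (19.7 − 23.3)/avg = -3.6/21.5 = -0.167441…
E_cross = (-162.8/658.8) / (-3.6/21.5) = 1.4758…
E_cross > 0 ⇒ the goods are substitutes.

1.48; substitutes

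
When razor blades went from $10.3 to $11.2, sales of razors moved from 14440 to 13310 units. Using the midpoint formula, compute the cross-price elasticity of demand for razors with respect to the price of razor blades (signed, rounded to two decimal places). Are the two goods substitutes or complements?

-0.97; complements

%ΔQ_{razors} = (13310 − 14440)/avg = -1130/13875 = -0.081441…
%ΔP_{razor blades} = (11.2 − 10.3)/avg = 0.9/10.75 = 0.083720…
E_cross = (-1130/13875) / (0.9/10.75) = -0.9727…
E_cross < 0 ⇒ the goods are complements.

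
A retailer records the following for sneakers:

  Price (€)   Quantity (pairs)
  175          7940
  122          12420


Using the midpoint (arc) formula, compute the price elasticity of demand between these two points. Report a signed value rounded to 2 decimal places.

-1.23

%ΔQ = (12420 − 7940) / [(7940 + 12420)/2] = 4480/10180 = 0.440078…
%ΔP = (122 − 175) / [(175 + 122)/2] = -53/148.5 = -0.356902…
Arc Ed = %ΔQ / %ΔP = (4480/10180) / (-53/148.5) = -1.2330…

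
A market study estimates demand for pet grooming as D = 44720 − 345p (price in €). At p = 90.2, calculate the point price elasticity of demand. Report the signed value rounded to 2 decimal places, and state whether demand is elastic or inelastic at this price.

-2.29; elastic

dD/dp = −345. At p = 90.2, D = 44720 − 345(90.2) = 13601.
Ed = (dD/dp)·(p/D) = −345 × (90.2/13601) = -2.2879…
|Ed| = 2.29 > 1, so demand is elastic.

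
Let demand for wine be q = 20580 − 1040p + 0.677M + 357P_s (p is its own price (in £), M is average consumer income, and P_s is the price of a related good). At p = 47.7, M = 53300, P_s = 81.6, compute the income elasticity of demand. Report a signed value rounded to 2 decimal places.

At the given values, q = 20580 − 1040(47.7) + 0.677(53300) + 357(81.6) = 36187.3.
∂q/∂M = 0.677.
E = (0.677) × (53300/36187.3) = 0.9971…

1.00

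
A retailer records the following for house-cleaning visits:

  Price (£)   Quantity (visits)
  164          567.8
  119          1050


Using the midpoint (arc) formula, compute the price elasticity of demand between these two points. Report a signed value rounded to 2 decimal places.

%ΔQ = (1050 − 567.8) / [(567.8 + 1050)/2] = 482.2/808.9 = 0.596118…
%ΔP = (119 − 164) / [(164 + 119)/2] = -45/141.5 = -0.318021…
Arc Ed = %ΔQ / %ΔP = (482.2/808.9) / (-45/141.5) = -1.8744…

-1.87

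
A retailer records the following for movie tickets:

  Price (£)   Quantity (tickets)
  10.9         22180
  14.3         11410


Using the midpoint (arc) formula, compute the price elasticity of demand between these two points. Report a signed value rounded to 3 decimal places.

%ΔQ = (11410 − 22180) / [(22180 + 11410)/2] = -10770/16795 = -0.641262…
%ΔP = (14.3 − 10.9) / [(10.9 + 14.3)/2] = 3.4/12.6 = 0.269841…
Arc Ed = %ΔQ / %ΔP = (-10770/16795) / (3.4/12.6) = -2.37644…

-2.376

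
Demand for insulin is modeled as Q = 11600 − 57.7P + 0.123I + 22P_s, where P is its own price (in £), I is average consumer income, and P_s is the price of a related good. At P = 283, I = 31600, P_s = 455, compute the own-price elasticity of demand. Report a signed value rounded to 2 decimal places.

-1.78

At the given values, Q = 11600 − 57.7(283) + 0.123(31600) + 22(455) = 9167.7.
∂Q/∂P = −57.7.
E = (-57.7) × (283/9167.7) = -1.7811…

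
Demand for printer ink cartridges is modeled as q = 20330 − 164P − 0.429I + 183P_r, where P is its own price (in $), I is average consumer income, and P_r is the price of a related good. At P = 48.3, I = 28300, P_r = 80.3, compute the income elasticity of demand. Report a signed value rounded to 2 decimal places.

-0.81

At the given values, q = 20330 − 164(48.3) − 0.429(28300) + 183(80.3) = 14963.
∂q/∂I = -0.429.
E = (-0.429) × (28300/14963) = -0.8113…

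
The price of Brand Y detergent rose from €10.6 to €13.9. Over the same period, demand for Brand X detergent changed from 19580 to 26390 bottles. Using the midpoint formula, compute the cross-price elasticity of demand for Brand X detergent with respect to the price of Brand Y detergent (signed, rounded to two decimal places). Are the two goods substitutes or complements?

%ΔQ_{Brand X detergent} = (26390 − 19580)/avg = 6810/22985 = 0.296280…
%ΔP_{Brand Y detergent} = (13.9 − 10.6)/avg = 3.3/12.25 = 0.269387…
E_cross = (6810/22985) / (3.3/12.25) = 1.0998…
E_cross > 0 ⇒ the goods are substitutes.

1.10; substitutes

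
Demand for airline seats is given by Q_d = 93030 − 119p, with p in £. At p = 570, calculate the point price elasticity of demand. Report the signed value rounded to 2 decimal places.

-2.69

dQ_d/dp = −119. At p = 570, Q_d = 93030 − 119(570) = 25200.
Ed = (dQ_d/dp)·(p/Q_d) = −119 × (570/25200) = -2.6916…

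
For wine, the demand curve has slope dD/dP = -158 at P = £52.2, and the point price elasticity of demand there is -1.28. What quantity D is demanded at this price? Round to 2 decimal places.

Ed = (dD/dP)·(P/D) ⇒ D = (dD/dP)·P/Ed = (-158)·52.2/(-1.28) = 6443.4375

6443.44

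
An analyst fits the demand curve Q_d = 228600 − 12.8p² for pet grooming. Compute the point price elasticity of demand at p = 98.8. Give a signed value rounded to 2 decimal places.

dQ_d/dp = −2·12.8·p = -2529.28. At p = 98.8, Q_d = 103653.568.
Ed = (dQ_d/dp)·(p/Q_d) = (-2529.28) × (98.8/103653.568) = -2.4108…

-2.41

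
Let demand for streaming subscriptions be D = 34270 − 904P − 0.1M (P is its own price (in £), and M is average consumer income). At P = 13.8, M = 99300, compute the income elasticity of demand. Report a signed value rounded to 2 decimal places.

At the given values, D = 34270 − 904(13.8) − 0.1(99300) = 11864.8.
∂D/∂M = -0.1.
E = (-0.1) × (99300/11864.8) = -0.8369…

-0.84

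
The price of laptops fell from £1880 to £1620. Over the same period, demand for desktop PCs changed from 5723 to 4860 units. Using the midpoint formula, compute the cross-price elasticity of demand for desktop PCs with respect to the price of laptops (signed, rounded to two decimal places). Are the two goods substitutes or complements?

%ΔQ_{desktop PCs} = (4860 − 5723)/avg = -863/5291.5 = -0.163091…
%ΔP_{laptops} = (1620 − 1880)/avg = -260/1750 = -0.148571…
E_cross = (-863/5291.5) / (-260/1750) = 1.0977…
E_cross > 0 ⇒ the goods are substitutes.

1.10; substitutes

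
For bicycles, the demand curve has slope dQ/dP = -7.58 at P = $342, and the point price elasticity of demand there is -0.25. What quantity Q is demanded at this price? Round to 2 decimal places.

Ed = (dQ/dP)·(P/Q) ⇒ Q = (dQ/dP)·P/Ed = (-7.58)·342/(-0.25) = 10369.44

10369.44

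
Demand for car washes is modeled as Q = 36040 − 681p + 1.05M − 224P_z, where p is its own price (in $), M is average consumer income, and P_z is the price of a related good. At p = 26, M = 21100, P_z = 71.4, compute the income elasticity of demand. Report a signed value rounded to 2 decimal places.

At the given values, Q = 36040 − 681(26) + 1.05(21100) − 224(71.4) = 24495.4.
∂Q/∂M = 1.05.
E = (1.05) × (21100/24495.4) = 0.9044…

0.90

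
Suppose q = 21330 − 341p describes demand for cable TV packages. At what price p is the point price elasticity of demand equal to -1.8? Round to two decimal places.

40.21

Ed = −341p/(21330 − 341p). Set this equal to -1.8:
341p = 1.8·(21330 − 341p) ⇒ 341p(1 + 1.8) = 1.8·21330
p = 1.8·21330 / (341·2.8) = 40.2115…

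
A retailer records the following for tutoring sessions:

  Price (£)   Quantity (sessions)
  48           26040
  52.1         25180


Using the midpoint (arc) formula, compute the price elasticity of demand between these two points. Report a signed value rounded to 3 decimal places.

-0.410

%ΔQ = (25180 − 26040) / [(26040 + 25180)/2] = -860/25610 = -0.033580…
%ΔP = (52.1 − 48) / [(48 + 52.1)/2] = 4.1/50.05 = 0.081918…
Arc Ed = %ΔQ / %ΔP = (-860/25610) / (4.1/50.05) = -0.40992…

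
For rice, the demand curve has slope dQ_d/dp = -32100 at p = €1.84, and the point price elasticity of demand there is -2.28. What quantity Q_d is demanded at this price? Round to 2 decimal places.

25905.26

Ed = (dQ_d/dp)·(p/Q_d) ⇒ Q_d = (dQ_d/dp)·p/Ed = (-32100)·1.84/(-2.28) = 25905.2631…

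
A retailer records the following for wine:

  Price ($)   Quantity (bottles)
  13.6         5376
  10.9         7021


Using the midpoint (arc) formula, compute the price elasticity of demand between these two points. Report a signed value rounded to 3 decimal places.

%ΔQ = (7021 − 5376) / [(5376 + 7021)/2] = 1645/6198.5 = 0.265386…
%ΔP = (10.9 − 13.6) / [(13.6 + 10.9)/2] = -2.7/12.25 = -0.220408…
Arc Ed = %ΔQ / %ΔP = (1645/6198.5) / (-2.7/12.25) = -1.20406…

-1.204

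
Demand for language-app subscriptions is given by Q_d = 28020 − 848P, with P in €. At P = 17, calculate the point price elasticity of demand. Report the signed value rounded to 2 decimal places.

-1.06

dQ_d/dP = −848. At P = 17, Q_d = 28020 − 848(17) = 13604.
Ed = (dQ_d/dP)·(P/Q_d) = −848 × (17/13604) = -1.0596…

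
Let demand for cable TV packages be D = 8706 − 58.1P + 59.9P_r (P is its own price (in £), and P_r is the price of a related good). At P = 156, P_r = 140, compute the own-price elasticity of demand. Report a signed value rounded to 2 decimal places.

At the given values, D = 8706 − 58.1(156) + 59.9(140) = 8028.4.
∂D/∂P = −58.1.
E = (-58.1) × (156/8028.4) = -1.1289…

-1.13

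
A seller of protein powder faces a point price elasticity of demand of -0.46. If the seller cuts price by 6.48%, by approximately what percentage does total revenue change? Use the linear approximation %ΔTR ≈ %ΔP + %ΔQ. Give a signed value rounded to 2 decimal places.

%ΔQ ≈ Ed × %ΔP = (-0.46) × (-6.48%) = +2.9808%
%ΔTR ≈ %ΔP + %ΔQ = (-6.48%) + (+2.9808%) = -3.4992%

-3.50%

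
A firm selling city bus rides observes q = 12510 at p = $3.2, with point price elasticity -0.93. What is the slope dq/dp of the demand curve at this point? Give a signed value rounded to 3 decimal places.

Ed = (dq/dp)·(p/q) ⇒ dq/dp = Ed·q/p = (-0.93)·12510/3.2 = -3635.71875

-3635.719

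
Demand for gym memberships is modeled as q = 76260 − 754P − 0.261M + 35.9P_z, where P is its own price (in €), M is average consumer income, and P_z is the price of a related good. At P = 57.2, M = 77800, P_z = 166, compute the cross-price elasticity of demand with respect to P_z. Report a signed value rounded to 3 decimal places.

0.317

At the given values, q = 76260 − 754(57.2) − 0.261(77800) + 35.9(166) = 18784.8.
∂q/∂P_z = 35.9.
E = (35.9) × (166/18784.8) = 0.31724…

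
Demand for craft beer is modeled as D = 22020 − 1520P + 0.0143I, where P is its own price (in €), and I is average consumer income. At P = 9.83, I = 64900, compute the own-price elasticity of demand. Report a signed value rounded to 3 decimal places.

At the given values, D = 22020 − 1520(9.83) + 0.0143(64900) = 8006.47.
∂D/∂P = −1520.
E = (-1520) × (9.83/8006.47) = -1.86619…

-1.866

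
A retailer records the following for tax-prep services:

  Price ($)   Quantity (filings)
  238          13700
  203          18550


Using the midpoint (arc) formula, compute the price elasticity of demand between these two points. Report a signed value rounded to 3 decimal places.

-1.895

%ΔQ = (18550 − 13700) / [(13700 + 18550)/2] = 4850/16125 = 0.300775…
%ΔP = (203 − 238) / [(238 + 203)/2] = -35/220.5 = -0.158730…
Arc Ed = %ΔQ / %ΔP = (4850/16125) / (-35/220.5) = -1.89488…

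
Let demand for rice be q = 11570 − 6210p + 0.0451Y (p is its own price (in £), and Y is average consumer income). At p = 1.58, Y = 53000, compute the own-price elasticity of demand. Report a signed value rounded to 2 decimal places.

At the given values, q = 11570 − 6210(1.58) + 0.0451(53000) = 4148.5.
∂q/∂p = −6210.
E = (-6210) × (1.58/4148.5) = -2.3651…

-2.37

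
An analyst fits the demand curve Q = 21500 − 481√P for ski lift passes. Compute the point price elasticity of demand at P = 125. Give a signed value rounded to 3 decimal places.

-0.167

dQ/dP = −481/(2√P) = -21.511. At P = 125, Q = 16122.3.
Ed = (dQ/dP)·(P/Q) = (-21.511) × (125/16122.3) = -0.16678…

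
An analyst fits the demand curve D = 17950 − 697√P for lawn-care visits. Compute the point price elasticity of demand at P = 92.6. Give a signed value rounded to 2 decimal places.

dD/dP = −697/(2√P) = -36.2157. At P = 92.6, D = 11242.8.
Ed = (dD/dP)·(P/D) = (-36.2157) × (92.6/11242.8) = -0.2982…

-0.30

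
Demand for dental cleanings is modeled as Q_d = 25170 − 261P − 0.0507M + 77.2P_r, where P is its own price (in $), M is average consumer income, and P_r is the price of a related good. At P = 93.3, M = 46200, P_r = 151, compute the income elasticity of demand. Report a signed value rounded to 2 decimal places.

-0.23

At the given values, Q_d = 25170 − 261(93.3) − 0.0507(46200) + 77.2(151) = 10133.56.
∂Q_d/∂M = -0.0507.
E = (-0.0507) × (46200/10133.56) = -0.2311…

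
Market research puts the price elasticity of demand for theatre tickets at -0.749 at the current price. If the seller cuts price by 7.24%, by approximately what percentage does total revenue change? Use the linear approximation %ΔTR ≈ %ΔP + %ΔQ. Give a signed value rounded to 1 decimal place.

-1.8%

%ΔQ ≈ Ed × %ΔP = (-0.749) × (-7.24%) = +5.4228%
%ΔTR ≈ %ΔP + %ΔQ = (-7.24%) + (+5.4228%) = -1.8172%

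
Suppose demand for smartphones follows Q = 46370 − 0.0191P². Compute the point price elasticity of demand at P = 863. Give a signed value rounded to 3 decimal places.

dQ/dP = −2·0.0191·P = -32.9666. At P = 863, Q = 32144.9121.
Ed = (dQ/dP)·(P/Q) = (-32.9666) × (863/32144.9121) = -0.88505…

-0.885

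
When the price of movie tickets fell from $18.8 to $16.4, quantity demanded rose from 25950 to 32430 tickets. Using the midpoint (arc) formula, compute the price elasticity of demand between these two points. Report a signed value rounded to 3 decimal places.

%ΔQ = (32430 − 25950) / [(25950 + 32430)/2] = 6480/29190 = 0.221993…
%ΔP = (16.4 − 18.8) / [(18.8 + 16.4)/2] = -2.4/17.6 = -0.136363…
Arc Ed = %ΔQ / %ΔP = (6480/29190) / (-2.4/17.6) = -1.62795…

-1.628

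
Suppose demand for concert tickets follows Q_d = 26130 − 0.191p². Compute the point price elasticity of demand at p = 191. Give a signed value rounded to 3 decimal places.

-0.727

dQ_d/dp = −2·0.191·p = -72.962. At p = 191, Q_d = 19162.129.
Ed = (dQ_d/dp)·(p/Q_d) = (-72.962) × (191/19162.129) = -0.72725…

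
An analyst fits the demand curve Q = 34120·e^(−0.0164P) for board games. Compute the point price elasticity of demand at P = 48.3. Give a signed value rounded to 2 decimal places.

-0.79

dQ/dP = −0.0164·Q = -253.419. At P = 48.3, Q = 15452.4.
Ed = (dQ/dP)·(P/Q) = (-253.419) × (48.3/15452.4) = -0.7921…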